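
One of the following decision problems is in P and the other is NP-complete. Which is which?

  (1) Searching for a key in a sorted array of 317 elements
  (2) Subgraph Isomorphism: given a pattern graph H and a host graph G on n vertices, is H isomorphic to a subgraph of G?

(1) is P: binary search runs in O(log n).
(2) is NP-complete: generalizes Clique and Hamiltonian Path (pattern size is part of the input).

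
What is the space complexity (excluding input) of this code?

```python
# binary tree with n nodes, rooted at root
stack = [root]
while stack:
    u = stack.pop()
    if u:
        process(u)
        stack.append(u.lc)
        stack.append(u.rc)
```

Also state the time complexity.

Space complexity: O(n).
Auxiliary storage grows linearly with the input size n in the worst case.
Time complexity: O(n).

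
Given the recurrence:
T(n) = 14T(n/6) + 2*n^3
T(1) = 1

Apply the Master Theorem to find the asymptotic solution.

a=14, b=6, f(n)=2*n^3. log_6(14) = 1.473 < 3. Case 3: T(n) = O(n^3).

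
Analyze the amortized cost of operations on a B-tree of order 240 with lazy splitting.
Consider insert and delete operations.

In a B-tree of order 240, a node splits when it has 240 keys. With lazy splitting, we use potential Phi = number of full nodes + number of near-empty nodes. Each split costs O(1) but reduces potential. Between splits, at least 120 insertions must occur in that node. Amortized structural cost is O(1) per operation, plus O(log_240 n) traversal.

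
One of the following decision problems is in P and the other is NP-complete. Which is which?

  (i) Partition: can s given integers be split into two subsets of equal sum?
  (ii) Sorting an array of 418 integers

(i) is NP-complete: Subset Sum reduces to it (one of Karp's 21 NP-complete problems).
(ii) is P: merge sort runs in O(n log n).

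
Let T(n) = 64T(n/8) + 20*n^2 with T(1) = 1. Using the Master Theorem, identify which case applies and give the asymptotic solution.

a=64, b=8, f(n)=20*n^2.
log_8(64) = 2, so n^(log_b(a)) = n^2.
f(n) = Theta(n^2), so Case 2 applies.
T(n) = Theta(n^2 log n).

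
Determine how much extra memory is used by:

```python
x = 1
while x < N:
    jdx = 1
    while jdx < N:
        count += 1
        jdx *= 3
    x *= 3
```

Space complexity: O(1).
Only a constant amount of auxiliary storage is used; nothing grows with n.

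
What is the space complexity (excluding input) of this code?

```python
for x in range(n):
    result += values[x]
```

Space complexity: O(1).
Only a constant amount of auxiliary storage is used; nothing grows with n.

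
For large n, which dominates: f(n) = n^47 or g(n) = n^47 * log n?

g(n) = n^47 * log n grows faster: extra log n factor -> infinity.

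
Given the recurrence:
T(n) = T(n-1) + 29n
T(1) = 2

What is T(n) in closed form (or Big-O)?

Unrolling: T(n) = 2 + 29*(2 + 3 + ... + n) = 2 + 29*(n(n+1)/2 - 1) = O(n^2).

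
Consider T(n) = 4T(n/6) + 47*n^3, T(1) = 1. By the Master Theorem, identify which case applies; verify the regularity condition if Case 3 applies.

a=4, b=6, f(n)=47*n^3.
log_6(4) = 0.7737 < 3.
f(n) = Omega(n^(0.7737+epsilon)) for some epsilon > 0, so Case 3 is the candidate.
Regularity: a*f(n/b) = 4*47*(n/6)^3 = (4/216)*47*n^3 <= c*f(n) with c = 4/216 < 1. Satisfied.
Case 3: T(n) = Theta(n^3).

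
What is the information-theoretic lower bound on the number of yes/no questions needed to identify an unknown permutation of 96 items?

There are 96! = 991677934870949689209571401541893801158183648651267795444376054838492222809091499987689476037000748982075094738965754305639874560000000000000000000000 permutations. Each yes/no question gives at most 1 bit, so at least ceil(log_2(991677934870949689209571401541893801158183648651267795444376054838492222809091499987689476037000748982075094738965754305639874560000000000000000000000)) = 499 questions are needed.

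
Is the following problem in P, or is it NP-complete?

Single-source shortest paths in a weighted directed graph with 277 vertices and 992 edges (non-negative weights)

This problem is in P: Dijkstra's algorithm runs in O((V+E) log V).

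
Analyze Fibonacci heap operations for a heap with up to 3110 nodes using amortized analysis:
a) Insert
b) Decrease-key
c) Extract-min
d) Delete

Fibonacci heaps use lazy consolidation. Potential function Phi = t + 2m (t = number of trees, m = marked nodes).
- Insert: O(1) actual, Delta Phi = +1 (one new tree) => O(1) amortized.
- Decrease-key: with c cascading cuts, actual cost is O(c); Delta Phi <= c - 2(c-1) + 2 = 4 - c (c new trees; >= c-1 marks cleared; <= 1 new mark). Amortized O(c) + (4 - c) = O(1).
- Extract-min: O(D(n) + t) actual; consolidation drops t to <= D(n)+1, so Delta Phi pays for the t term. D(n) = O(log n) for n = 3110 => O(log n) amortized.
- Delete: decrease-key to -inf then extract-min = O(log n).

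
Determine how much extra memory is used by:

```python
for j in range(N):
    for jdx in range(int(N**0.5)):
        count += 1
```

Space complexity: O(1).
Only a constant amount of auxiliary storage is used; nothing grows with n.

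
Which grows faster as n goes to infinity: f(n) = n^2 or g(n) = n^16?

g(n) = n^16 grows faster: n^16/n^2 = n^14 -> infinity.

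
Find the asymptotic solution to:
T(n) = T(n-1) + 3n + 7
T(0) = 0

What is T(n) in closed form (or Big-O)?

Dominant term in sum is 3*sum(i, i=1..n) = 3*n*(n+1)/2 = O(n^2).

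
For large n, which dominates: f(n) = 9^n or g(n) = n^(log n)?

f(n) = 9^n grows faster: take logs: log(n^(log n)) = (log n)^2, log(9^n) = n log 9; n dominates (log n)^2.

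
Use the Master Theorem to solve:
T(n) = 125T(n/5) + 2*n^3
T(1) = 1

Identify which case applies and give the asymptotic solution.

a=125, b=5, f(n)=2*n^3.
log_5(125) = 3, so n^(log_b(a)) = n^3.
f(n) = Theta(n^3), so Case 2 applies.
T(n) = Theta(n^3 log n).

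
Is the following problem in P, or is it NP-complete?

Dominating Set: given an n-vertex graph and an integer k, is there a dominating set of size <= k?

This problem is NP-complete: reduces from Set Cover (with k part of the input).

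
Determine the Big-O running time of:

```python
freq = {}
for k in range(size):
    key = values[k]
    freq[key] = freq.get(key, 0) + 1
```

Time complexity: O(n).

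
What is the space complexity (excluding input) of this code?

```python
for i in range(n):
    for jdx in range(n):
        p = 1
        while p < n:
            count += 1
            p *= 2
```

Space complexity: O(1).
Only a constant amount of auxiliary storage is used; nothing grows with n.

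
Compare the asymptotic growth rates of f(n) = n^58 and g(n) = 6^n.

g(n) = 6^n grows faster: any exponential with base > 1 dominates every polynomial.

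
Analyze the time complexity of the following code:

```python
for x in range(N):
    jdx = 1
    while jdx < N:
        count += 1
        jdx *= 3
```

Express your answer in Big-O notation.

Time complexity: O(n log n).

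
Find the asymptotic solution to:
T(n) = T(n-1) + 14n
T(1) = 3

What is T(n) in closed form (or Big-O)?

Unrolling: T(n) = 3 + 14*(2 + 3 + ... + n) = 3 + 14*(n(n+1)/2 - 1) = O(n^2).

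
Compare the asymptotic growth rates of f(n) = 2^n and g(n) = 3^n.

g(n) = 3^n grows faster: (3/2)^n -> infinity since 3/2 > 1.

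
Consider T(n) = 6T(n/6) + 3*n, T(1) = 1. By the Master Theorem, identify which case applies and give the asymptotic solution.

a=6, b=6, f(n)=3*n.
log_6(6) = 1, so n^(log_b(a)) = n.
f(n) = Theta(n), so Case 2 applies.
T(n) = Theta(n log n).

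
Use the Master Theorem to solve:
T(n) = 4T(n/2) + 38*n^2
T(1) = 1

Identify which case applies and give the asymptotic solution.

a=4, b=2, f(n)=38*n^2.
log_2(4) = 2, so n^(log_b(a)) = n^2.
f(n) = Theta(n^2), so Case 2 applies.
T(n) = Theta(n^2 log n).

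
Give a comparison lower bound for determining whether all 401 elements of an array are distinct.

In the algebraic decision-tree model, the YES region for element distinctness on 401 elements has 401! connected components (one per ordering). Ben-Or's theorem then gives a lower bound of Omega(log(n!)) = Omega(n log n).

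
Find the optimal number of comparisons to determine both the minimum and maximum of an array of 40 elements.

Naive approach: 78 comparisons (39 for max + 39 for min).
Optimal: Compare elements in pairs first (floor(n/2) = 20 comparisons), then find max among winners and min among losers (19 comparisons each).
Total: ceil(3n/2) - 2 = 58 comparisons. An adversary argument shows this is also a lower bound.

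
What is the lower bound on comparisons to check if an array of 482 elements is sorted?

To verify 482 elements are sorted, we must compare each consecutive pair. Skipping any pair allows an adversary to swap them. Therefore 481 comparisons are necessary and sufficient.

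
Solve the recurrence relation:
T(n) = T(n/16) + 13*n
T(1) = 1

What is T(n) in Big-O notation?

Geometric series: 13*n*(1 + 1/16 + 1/16^2 + ...) = O(n). T(n) = O(n).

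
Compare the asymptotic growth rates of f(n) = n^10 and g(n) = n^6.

f(n) = n^10 grows faster: n^10/n^6 = n^4 -> infinity.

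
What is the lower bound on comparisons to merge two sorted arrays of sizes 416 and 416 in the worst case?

Adversary: with |416 - 416| <= 1 the inputs can be fully interleaved so that every adjacent pair in the merged output comes from different arrays. Then each of the 831 adjacent pairs must be directly compared, or the algorithm cannot determine their relative order. Standard merge meets this bound.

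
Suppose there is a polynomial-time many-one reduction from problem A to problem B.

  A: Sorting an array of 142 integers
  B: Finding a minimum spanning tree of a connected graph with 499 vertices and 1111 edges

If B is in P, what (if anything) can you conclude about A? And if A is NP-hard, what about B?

A poly-time reduction A <=_p B means any A-instance can be transformed to a B-instance in poly time.
If B is in P: compose the reduction with B's poly-time algorithm to solve A in poly time, so A is in P.
If A is NP-hard: every NP problem reduces to A, which reduces to B; composing reductions, every NP problem reduces to B, so B is NP-hard.
(Here in fact A is P and B is P.)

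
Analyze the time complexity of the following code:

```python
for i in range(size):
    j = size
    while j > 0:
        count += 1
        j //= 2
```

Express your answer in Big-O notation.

Time complexity: O(n log n).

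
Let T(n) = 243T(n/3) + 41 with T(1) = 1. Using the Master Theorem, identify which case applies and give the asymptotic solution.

a=243, b=3, f(n)=41.
log_3(243) = 5 > 0.
Since f(n) = O(n^0) is polynomially smaller than n^5, Case 1 applies.
T(n) = Theta(n^5).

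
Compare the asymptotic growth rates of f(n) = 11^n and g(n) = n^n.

g(n) = n^n grows faster: n^n / 11^n = (n/11)^n -> infinity once n > 11.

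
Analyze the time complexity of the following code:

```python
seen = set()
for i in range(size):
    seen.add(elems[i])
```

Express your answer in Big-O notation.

Time complexity: O(n).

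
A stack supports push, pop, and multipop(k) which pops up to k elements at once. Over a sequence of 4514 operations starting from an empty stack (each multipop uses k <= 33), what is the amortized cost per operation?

Each element is pushed exactly once and popped at most once (whether by pop or as part of a multipop). So the total number of individual pops over the whole sequence is at most the number of pushes, which is at most 4514. Total work <= 2 * 4514, hence O(1) amortized per operation.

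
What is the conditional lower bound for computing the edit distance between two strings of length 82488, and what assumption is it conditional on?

Under SETH (the Strong Exponential Time Hypothesis), edit distance on length-82488 strings cannot be computed in O(n^(2-epsilon)) time for any epsilon > 0 (Backurs-Indyk). The reduction is from CNF-SAT via the orthogonal vectors problem.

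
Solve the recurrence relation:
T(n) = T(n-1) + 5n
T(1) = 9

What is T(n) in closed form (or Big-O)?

Unrolling: T(n) = 9 + 5*(2 + 3 + ... + n) = 9 + 5*(n(n+1)/2 - 1) = O(n^2).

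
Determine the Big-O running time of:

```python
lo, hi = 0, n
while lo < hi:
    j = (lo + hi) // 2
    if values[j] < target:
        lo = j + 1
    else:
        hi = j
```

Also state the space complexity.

Time complexity: O(log n).
Space complexity: O(1).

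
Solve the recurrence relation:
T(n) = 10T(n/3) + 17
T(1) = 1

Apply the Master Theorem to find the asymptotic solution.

a=10, b=3, f(n)=17. log_3(10) = 2.096. Case 1 of Master Theorem: T(n) = O(n^2.096).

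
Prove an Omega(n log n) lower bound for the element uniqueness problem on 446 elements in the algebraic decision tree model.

In the algebraic decision tree model, element uniqueness on 446 elements is equivalent to determining which cell of an arrangement of C(446,2) = 99235 hyperplanes x_i = x_j contains the input point. Ben-Or's theorem shows this requires Omega(n log n).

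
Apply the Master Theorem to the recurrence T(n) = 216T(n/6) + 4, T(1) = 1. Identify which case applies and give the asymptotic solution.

a=216, b=6, f(n)=4.
log_6(216) = 3 > 0.
Since f(n) = O(n^0) is polynomially smaller than n^3, Case 1 applies.
T(n) = Theta(n^3).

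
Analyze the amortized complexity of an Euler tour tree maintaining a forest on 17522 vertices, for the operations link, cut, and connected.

An Euler tour tree stores each tree's Euler tour as a balanced BST keyed by tour position. On 17522 vertices: link concatenates two tours via O(1) splits/joins of size <= 2*17522 (O(log n)); cut splits the tour at the two occurrences of the edge (O(log n)); connected compares BST roots (O(log n) to find the root). All O(log n) amortized.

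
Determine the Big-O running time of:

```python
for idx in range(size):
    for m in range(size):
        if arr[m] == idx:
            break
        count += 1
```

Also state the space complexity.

Time complexity: O(n^2).
Space complexity: O(1).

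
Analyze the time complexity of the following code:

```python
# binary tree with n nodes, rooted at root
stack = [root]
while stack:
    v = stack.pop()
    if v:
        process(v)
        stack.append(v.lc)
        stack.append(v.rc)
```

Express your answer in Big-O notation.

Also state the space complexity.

Time complexity: O(n).
Space complexity: O(n).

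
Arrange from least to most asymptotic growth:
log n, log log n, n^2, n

Ordered by growth rate: log log n < log n < n < n^2.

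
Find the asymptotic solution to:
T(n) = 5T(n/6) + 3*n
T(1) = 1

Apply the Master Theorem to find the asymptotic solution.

a=5, b=6, f(n)=3*n. log_6(5) = 0.8982 < 1. Case 3: T(n) = O(n).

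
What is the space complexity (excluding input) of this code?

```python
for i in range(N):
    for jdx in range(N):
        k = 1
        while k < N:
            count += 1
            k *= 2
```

Space complexity: O(1).
Only a constant amount of auxiliary storage is used; nothing grows with n.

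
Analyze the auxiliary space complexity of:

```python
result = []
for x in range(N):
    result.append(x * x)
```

Space complexity: O(n).
Auxiliary storage grows linearly with the input size n in the worst case.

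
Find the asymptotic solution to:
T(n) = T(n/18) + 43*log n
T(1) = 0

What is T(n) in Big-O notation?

Each of the log_18(n) levels adds O(log n). T(n) = O(log^2 n).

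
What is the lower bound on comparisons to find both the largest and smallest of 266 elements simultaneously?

Pair elements first (floor(266/2) comparisons), then find max among winners and min among losers. Total: ceil(3*266/2) - 2 = 397 comparisons.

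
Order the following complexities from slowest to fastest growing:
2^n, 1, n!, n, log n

Ordered by growth rate: 1 < log n < n < 2^n < n!.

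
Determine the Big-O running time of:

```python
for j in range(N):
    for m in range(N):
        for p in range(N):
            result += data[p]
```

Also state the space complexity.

Time complexity: O(n^3).
Space complexity: O(1).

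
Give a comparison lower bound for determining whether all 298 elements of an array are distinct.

In the algebraic decision-tree model, the YES region for element distinctness on 298 elements has 298! connected components (one per ordering). Ben-Or's theorem then gives a lower bound of Omega(log(n!)) = Omega(n log n).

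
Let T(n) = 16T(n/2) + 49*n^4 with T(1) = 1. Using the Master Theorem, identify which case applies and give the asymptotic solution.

a=16, b=2, f(n)=49*n^4.
log_2(16) = 4, so n^(log_b(a)) = n^4.
f(n) = Theta(n^4), so Case 2 applies.
T(n) = Theta(n^4 log n).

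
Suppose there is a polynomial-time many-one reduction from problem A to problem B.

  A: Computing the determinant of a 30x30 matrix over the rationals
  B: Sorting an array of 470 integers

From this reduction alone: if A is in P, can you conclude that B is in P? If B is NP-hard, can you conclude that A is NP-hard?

A poly-time reduction A <=_p B transfers tractability DOWN (B easy => A easy) and hardness UP (A hard => B hard), not the reverse.
From A in P, the reduction alone does NOT give B in P: any problem in P trivially reduces to SAT, yet SAT is not known to be in P.
From B NP-hard, the reduction alone does NOT give A NP-hard: again, easy problems reduce to hard ones.
(Here in fact A is P and B is P.)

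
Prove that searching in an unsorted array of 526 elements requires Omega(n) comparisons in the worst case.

An adversary can always place the target in the last position checked. Until all 526 positions are examined, the target might be in any unchecked position. Therefore 526 comparisons are necessary.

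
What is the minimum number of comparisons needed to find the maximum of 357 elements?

Finding the maximum requires 356 comparisons. Each comparison eliminates exactly one candidate. With 357 candidates, we need 356 eliminations.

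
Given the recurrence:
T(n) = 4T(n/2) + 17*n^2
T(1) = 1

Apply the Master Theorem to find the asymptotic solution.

a=4, b=2, f(n)=17*n^2. log_2(4) = 2. Case 2: T(n) = O(n^2 log n).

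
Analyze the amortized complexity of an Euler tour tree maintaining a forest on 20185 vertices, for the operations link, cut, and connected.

An Euler tour tree stores each tree's Euler tour as a balanced BST keyed by tour position. On 20185 vertices: link concatenates two tours via O(1) splits/joins of size <= 2*20185 (O(log n)); cut splits the tour at the two occurrences of the edge (O(log n)); connected compares BST roots (O(log n) to find the root). All O(log n) amortized.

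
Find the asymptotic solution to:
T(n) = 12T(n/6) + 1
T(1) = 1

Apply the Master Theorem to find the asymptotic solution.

a=12, b=6, f(n)=1. log_6(12) = 1.387. Case 1 of Master Theorem: T(n) = O(n^1.387).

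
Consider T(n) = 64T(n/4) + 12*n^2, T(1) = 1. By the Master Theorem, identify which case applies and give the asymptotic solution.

a=64, b=4, f(n)=12*n^2.
log_4(64) = 3 > 2.
Since f(n) = O(n^2) is polynomially smaller than n^3, Case 1 applies.
T(n) = Theta(n^3).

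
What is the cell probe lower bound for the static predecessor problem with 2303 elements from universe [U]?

The Patrascu-Thorup lower bound shows any data structure on n = 2303 elements using O(n * polylog(n)) space requires Omega(log log U) query time. van Emde Boas trees achieve O(log log U) with O(U) space.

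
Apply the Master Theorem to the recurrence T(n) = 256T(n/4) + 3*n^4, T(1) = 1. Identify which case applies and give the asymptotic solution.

a=256, b=4, f(n)=3*n^4.
log_4(256) = 4, so n^(log_b(a)) = n^4.
f(n) = Theta(n^4), so Case 2 applies.
T(n) = Theta(n^4 log n).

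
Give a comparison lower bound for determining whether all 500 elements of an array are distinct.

In the algebraic decision-tree model, the YES region for element distinctness on 500 elements has 500! connected components (one per ordering). Ben-Or's theorem then gives a lower bound of Omega(log(n!)) = Omega(n log n).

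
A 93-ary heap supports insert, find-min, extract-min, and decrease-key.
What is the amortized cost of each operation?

The 93-ary heap has height O(log_93 n). Insert sifts up: O(log_93 n). Find-min reads the root: O(1). Extract-min sifts down comparing 93 children per level: O(93 * log_93 n). Decrease-key sifts up: O(log_93 n).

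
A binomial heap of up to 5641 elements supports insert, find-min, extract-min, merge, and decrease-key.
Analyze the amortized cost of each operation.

A binomial heap with n <= 5641 elements has at most floor(log_2 5641) + 1 = 13 trees. Using potential Phi = number of trees: Insert adds one tree, but cascading merges reduce count -- amortized O(1). Find-min reads the cached minimum pointer: O(1). Extract-min creates O(log n) new trees: O(log n). Merge combines tree lists: O(log n). Decrease-key sifts the element up its tree of height <= log n: O(log n).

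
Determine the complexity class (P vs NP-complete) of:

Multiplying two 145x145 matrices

This problem is in P: the schoolbook algorithm runs in O(n^3).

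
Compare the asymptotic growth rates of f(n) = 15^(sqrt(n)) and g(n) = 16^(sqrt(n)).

g(n) = 16^(sqrt(n)) grows faster: ratio is (16/15)^(sqrt(n)) -> infinity since 16/15 > 1.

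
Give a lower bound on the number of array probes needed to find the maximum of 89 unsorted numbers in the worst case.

Adversary: any unprobed cell could hold a value larger than everything seen so far. If fewer than 89 cells are probed, the adversary places the max in an unprobed cell. So all 89 cells must be examined; together with 89-1 comparisons this is tight.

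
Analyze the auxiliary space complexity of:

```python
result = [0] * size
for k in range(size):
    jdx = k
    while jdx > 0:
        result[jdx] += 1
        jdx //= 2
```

Space complexity: O(n).
Auxiliary storage grows linearly with the input size n in the worst case.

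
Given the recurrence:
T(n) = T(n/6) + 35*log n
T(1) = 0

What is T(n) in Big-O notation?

Each of the log_6(n) levels adds O(log n). T(n) = O(log^2 n).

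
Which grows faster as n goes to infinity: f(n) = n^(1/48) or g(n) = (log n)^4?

f(n) = n^(1/48) grows faster: any positive power of n dominates any polylog.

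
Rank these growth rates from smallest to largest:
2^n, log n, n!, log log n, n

Ordered by growth rate: log log n < log n < n < 2^n < n!.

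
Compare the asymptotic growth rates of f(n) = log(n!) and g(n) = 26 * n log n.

f(n) = log(n!) and g(n) = 26 * n log n are Theta of each other: Stirling: log(n!) = n log n - n + O(log n) = Theta(n log n); the constant 26 doesn't change the Theta class.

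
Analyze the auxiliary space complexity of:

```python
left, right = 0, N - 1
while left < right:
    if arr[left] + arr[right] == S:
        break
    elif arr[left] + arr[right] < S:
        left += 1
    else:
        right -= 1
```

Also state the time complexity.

Space complexity: O(1).
Only a constant amount of auxiliary storage is used; nothing grows with n.
Time complexity: O(n).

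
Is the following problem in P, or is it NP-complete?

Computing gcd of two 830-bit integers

This problem is in P: the Euclidean algorithm runs in polynomial time in the bit-length.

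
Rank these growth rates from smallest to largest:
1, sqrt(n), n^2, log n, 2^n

Ordered by growth rate: 1 < log n < sqrt(n) < n^2 < 2^n.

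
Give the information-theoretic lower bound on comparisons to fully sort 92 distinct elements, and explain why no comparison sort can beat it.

A comparison sort is a binary decision tree whose leaves are the 92! = 12438414054641307255475324325873553077577991715875414356840239582938137710983519518443046123837041347353107486982656753664000000000000000000000 possible output permutations. A binary tree with L leaves has height >= ceil(log_2(L)). So any comparison sort needs >= ceil(log_2(92!)) = 473 comparisons in the worst case.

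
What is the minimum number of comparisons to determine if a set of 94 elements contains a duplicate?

Determining if 94 elements are all distinct requires Omega(n log n) comparisons in the comparison model. This follows from the element distinctness lower bound.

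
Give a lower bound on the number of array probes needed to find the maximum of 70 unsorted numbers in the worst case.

Adversary: any unprobed cell could hold a value larger than everything seen so far. If fewer than 70 cells are probed, the adversary places the max in an unprobed cell. So all 70 cells must be examined; together with 70-1 comparisons this is tight.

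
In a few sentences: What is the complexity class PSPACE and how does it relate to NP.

PSPACE is the class of problems solvable with polynomial space. NP is a subset of PSPACE (a poly-space machine can enumerate all certificates). PSPACE-complete problems include QBF (quantified Boolean formulas) and generalized games. It is unknown whether NP = PSPACE.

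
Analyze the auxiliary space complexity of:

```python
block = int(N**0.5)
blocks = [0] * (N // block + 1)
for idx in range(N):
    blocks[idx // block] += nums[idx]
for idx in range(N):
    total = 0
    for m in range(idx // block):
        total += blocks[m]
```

Space complexity: O(sqrt(n)).
Storage scales with sqrt(n).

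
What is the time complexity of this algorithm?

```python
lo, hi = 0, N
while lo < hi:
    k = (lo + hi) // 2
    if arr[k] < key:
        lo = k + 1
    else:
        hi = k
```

Time complexity: O(log n).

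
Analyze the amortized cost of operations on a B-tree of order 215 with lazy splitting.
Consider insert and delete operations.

In a B-tree of order 215, a node splits when it has 215 keys. With lazy splitting, we use potential Phi = number of full nodes + number of near-empty nodes. Each split costs O(1) but reduces potential. Between splits, at least 107 insertions must occur in that node. Amortized structural cost is O(1) per operation, plus O(log_215 n) traversal.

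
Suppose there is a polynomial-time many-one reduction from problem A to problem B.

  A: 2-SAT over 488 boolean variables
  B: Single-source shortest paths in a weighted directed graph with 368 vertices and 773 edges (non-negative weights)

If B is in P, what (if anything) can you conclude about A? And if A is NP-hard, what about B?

A poly-time reduction A <=_p B means any A-instance can be transformed to a B-instance in poly time.
If B is in P: compose the reduction with B's poly-time algorithm to solve A in poly time, so A is in P.
If A is NP-hard: every NP problem reduces to A, which reduces to B; composing reductions, every NP problem reduces to B, so B is NP-hard.
(Here in fact A is P and B is P.)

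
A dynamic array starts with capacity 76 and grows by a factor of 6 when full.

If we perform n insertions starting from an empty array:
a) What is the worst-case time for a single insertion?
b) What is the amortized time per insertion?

(a) Worst-case single insertion: O(n) -- when the array is full at capacity c, the resize copies all c elements, and c can be Theta(n).
(b) Resizes happen at sizes 76, 456, 2736, ... Total copy cost for n insertions: 76 + 456 + ... = O(n) (geometric series with ratio 1/6). Amortized cost per insertion: O(n)/n = O(1).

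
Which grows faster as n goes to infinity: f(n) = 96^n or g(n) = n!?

g(n) = n! grows faster: n!/96^n -> infinity by Stirling.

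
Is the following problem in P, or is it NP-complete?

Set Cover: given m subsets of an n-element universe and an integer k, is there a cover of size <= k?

This problem is NP-complete: one of Karp's 21 NP-complete problems (with k part of the input).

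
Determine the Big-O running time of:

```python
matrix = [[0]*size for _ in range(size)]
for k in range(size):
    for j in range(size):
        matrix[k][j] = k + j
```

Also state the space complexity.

Time complexity: O(n^2).
Space complexity: O(n^2).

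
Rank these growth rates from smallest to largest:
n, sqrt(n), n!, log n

Ordered by growth rate: log n < sqrt(n) < n < n!.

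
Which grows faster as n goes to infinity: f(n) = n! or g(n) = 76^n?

f(n) = n! grows faster: n!/76^n -> infinity by Stirling.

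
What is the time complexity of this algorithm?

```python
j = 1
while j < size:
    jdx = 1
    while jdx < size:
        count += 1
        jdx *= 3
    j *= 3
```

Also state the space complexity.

Time complexity: O(log^2 n).
Space complexity: O(1).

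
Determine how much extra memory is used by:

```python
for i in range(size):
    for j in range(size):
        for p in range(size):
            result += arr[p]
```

Space complexity: O(1).
Only a constant amount of auxiliary storage is used; nothing grows with n.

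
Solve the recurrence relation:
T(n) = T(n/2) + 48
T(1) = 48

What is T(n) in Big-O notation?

Each step divides n by 2 and adds 48. After log_2(n) steps, T(n) = O(log n).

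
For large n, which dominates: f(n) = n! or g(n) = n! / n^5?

f(n) = n! grows faster: the ratio n!/(n!/n^5) = n^5 -> infinity.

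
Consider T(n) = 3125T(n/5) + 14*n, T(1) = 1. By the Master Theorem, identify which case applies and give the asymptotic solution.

a=3125, b=5, f(n)=14*n.
log_5(3125) = 5 > 1.
Since f(n) = O(n^1) is polynomially smaller than n^5, Case 1 applies.
T(n) = Theta(n^5).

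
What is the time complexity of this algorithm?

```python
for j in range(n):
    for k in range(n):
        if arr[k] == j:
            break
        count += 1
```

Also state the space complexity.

Time complexity: O(n^2).
Space complexity: O(1).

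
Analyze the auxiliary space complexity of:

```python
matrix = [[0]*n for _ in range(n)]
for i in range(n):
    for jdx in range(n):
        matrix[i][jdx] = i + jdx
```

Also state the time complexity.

Space complexity: O(n^2).
A 2D structure of size n x n is allocated.
Time complexity: O(n^2).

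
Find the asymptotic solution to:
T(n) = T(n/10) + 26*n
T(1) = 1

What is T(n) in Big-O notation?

Geometric series: 26*n*(1 + 1/10 + 1/10^2 + ...) = O(n). T(n) = O(n).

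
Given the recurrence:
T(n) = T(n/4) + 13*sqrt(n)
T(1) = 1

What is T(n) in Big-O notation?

Each level contributes sqrt(n/4^k). Geometric series with ratio 1/sqrt(4) < 1 sums to O(sqrt(n)).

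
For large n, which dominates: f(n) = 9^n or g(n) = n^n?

g(n) = n^n grows faster: n^n / 9^n = (n/9)^n -> infinity once n > 9.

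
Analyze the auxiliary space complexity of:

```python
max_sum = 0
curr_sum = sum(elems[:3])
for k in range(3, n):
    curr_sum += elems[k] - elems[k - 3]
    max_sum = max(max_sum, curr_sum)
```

Space complexity: O(1).
Only a constant amount of auxiliary storage is used; nothing grows with n.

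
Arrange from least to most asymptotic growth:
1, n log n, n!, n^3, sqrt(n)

Ordered by growth rate: 1 < sqrt(n) < n log n < n^3 < n!.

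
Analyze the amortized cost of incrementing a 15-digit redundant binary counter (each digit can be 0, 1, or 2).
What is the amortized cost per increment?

A redundant counter on 15 digits allows digit values 0, 1, 2. Increment adds 1 to the least significant digit and carries any 2 to a 0 plus +1 on the next digit. With potential Phi = (number of 2-digits), each increment does O(1) actual work plus a chain of carries, each of which decreases Phi by 1. Amortized O(1).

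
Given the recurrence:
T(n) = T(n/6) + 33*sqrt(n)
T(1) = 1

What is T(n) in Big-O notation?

Each level contributes sqrt(n/6^k). Geometric series with ratio 1/sqrt(6) < 1 sums to O(sqrt(n)).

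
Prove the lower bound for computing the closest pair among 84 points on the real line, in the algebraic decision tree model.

Reduction from element distinctness: given 84 reals, the closest-pair distance is 0 iff two are equal. Element distinctness has an Omega(n log n) lower bound in the algebraic decision tree model (Ben-Or). Therefore closest pair on a line also requires Omega(n log n). Sorting then a linear scan achieves this.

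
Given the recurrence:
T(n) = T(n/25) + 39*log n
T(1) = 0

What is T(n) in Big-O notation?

Each of the log_25(n) levels adds O(log n). T(n) = O(log^2 n).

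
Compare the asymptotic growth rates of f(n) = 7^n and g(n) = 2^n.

f(n) = 7^n grows faster: (7/2)^n -> infinity since 7/2 > 1.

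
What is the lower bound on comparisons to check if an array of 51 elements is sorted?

To verify 51 elements are sorted, we must compare each consecutive pair. Skipping any pair allows an adversary to swap them. Therefore 50 comparisons are necessary and sufficient.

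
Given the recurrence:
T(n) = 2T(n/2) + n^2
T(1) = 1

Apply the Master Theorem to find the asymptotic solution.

a=2, b=2, f(n)=n^2. log_2(2) = 1 < 2. Case 3: T(n) = O(n^2).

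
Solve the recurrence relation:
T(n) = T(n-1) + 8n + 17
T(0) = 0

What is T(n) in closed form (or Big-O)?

Dominant term in sum is 8*sum(i, i=1..n) = 8*n*(n+1)/2 = O(n^2).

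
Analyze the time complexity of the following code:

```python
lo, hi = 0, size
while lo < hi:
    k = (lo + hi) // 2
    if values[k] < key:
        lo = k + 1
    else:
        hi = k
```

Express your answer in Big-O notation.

Time complexity: O(log n).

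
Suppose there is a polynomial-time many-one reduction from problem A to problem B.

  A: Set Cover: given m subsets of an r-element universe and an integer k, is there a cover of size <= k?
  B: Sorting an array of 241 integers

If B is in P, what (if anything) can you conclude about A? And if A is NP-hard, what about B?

A poly-time reduction A <=_p B means any A-instance can be transformed to a B-instance in poly time.
If B is in P: compose the reduction with B's poly-time algorithm to solve A in poly time, so A is in P.
If A is NP-hard: every NP problem reduces to A, which reduces to B; composing reductions, every NP problem reduces to B, so B is NP-hard.
(Here in fact A is NP-complete and B is in P, so no such reduction is known -- its existence would imply P = NP; the analysis concerns only what the assumed reduction would or would not let you conclude.)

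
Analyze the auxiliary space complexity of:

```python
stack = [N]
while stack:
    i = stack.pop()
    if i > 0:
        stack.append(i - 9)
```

Space complexity: O(1).
Only a constant amount of auxiliary storage is used; nothing grows with n.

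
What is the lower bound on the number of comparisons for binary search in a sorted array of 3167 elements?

With 3167 possible positions, we need at least ceil(log_2(3167)) = 12 comparisons. Each comparison splits the remaining candidates by at most half.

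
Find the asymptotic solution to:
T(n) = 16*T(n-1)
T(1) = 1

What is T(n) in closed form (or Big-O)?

Each step multiplies by 16. T(n) = T(1)*16^(n-1) = 16^(n-1).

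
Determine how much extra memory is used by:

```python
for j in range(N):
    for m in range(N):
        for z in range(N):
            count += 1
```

Space complexity: O(1).
Only a constant amount of auxiliary storage is used; nothing grows with n.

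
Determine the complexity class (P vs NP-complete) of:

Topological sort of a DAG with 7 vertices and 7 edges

This problem is in P: DFS-based topological sort runs in O(V+E).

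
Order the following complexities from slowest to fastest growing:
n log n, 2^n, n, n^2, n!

Ordered by growth rate: n < n log n < n^2 < 2^n < n!.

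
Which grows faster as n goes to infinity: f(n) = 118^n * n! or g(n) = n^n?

f(n) = 118^n * n! grows faster: by Stirling n! ~ sqrt(2 pi n)(n/e)^n, so 118^n n! / n^n ~ (118/e)^n sqrt(2 pi n) -> infinity since 118/e > 1.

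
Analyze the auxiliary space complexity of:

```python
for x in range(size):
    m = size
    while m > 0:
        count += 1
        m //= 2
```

Space complexity: O(1).
Only a constant amount of auxiliary storage is used; nothing grows with n.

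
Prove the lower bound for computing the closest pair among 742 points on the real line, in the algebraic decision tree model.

Reduction from element distinctness: given 742 reals, the closest-pair distance is 0 iff two are equal. Element distinctness has an Omega(n log n) lower bound in the algebraic decision tree model (Ben-Or). Therefore closest pair on a line also requires Omega(n log n). Sorting then a linear scan achieves this.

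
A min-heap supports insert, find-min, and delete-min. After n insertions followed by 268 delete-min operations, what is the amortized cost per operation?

Insert takes O(log n) worst case. Delete-min takes O(log n). Over a sequence of n inserts and 268 delete-mins, total cost is O((n + 268) log n). Amortized per operation: O(log n).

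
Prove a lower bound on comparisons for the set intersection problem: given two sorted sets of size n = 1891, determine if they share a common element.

For two sorted arrays of size n = 1891, any correct algorithm must examine Omega(n) elements. If fewer are examined, an adversary places a common element in an unexamined gap. A merge-based scan achieves O(n), so the bound is tight.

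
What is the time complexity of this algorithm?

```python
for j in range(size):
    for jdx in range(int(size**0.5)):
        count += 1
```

Time complexity: O(n * sqrt(n)).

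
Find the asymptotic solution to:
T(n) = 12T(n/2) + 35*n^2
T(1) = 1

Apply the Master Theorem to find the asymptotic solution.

a=12, b=2, f(n)=35*n^2. log_2(12) = 3.585. Case 1 of Master Theorem: T(n) = O(n^3.585).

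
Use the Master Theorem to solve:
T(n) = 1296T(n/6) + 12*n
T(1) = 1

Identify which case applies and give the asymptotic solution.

a=1296, b=6, f(n)=12*n.
log_6(1296) = 4 > 1.
Since f(n) = O(n^1) is polynomially smaller than n^4, Case 1 applies.
T(n) = Theta(n^4).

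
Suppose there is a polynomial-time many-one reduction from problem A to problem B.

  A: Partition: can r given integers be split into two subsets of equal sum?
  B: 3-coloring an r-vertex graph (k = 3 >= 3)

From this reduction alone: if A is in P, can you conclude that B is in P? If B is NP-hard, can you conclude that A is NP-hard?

A poly-time reduction A <=_p B transfers tractability DOWN (B easy => A easy) and hardness UP (A hard => B hard), not the reverse.
From A in P, the reduction alone does NOT give B in P: any problem in P trivially reduces to SAT, yet SAT is not known to be in P.
From B NP-hard, the reduction alone does NOT give A NP-hard: again, easy problems reduce to hard ones.
(Here in fact A is NP-complete and B is NP-complete.)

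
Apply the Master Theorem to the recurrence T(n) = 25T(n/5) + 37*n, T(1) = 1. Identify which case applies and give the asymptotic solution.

a=25, b=5, f(n)=37*n.
log_5(25) = 2 > 1.
Since f(n) = O(n^1) is polynomially smaller than n^2, Case 1 applies.
T(n) = Theta(n^2).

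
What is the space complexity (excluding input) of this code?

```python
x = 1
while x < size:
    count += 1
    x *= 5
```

Space complexity: O(1).
Only a constant amount of auxiliary storage is used; nothing grows with n.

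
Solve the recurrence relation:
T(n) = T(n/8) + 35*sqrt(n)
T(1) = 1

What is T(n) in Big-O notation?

Each level contributes sqrt(n/8^k). Geometric series with ratio 1/sqrt(8) < 1 sums to O(sqrt(n)).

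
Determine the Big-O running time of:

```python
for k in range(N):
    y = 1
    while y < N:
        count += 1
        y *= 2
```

Time complexity: O(n log n).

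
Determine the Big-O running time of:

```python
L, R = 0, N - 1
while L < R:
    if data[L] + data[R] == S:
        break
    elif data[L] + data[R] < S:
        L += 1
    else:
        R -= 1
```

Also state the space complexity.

Time complexity: O(n).
Space complexity: O(1).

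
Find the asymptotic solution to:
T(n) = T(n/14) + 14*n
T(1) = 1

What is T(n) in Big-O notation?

Geometric series: 14*n*(1 + 1/14 + 1/14^2 + ...) = O(n). T(n) = O(n).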